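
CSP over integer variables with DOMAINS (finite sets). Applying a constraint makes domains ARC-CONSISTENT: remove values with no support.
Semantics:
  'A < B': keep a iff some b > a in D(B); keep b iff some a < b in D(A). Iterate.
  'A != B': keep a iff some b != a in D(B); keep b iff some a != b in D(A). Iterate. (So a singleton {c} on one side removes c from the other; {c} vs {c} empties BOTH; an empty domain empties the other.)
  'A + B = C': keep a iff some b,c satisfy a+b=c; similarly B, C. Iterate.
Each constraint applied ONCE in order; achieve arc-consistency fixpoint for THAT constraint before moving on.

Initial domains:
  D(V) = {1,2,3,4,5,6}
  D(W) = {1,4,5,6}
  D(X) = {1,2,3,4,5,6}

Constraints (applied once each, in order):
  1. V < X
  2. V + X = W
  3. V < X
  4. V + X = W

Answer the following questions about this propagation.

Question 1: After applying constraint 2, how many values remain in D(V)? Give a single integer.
Answer: 4

Derivation:
Constraint 1 (V < X) on D(V)={1,2,3,4,5,6} D(X)={1,2,3,4,5,6}: V {1,2,3,4,5,6}->{1,2,3,4,5}; X {1,2,3,4,5,6}->{2,3,4,5,6}
Constraint 2 (V + X = W) on D(V)={1,2,3,4,5} D(X)={2,3,4,5,6} D(W)={1,4,5,6}: V {1,2,3,4,5}->{1,2,3,4}; X {2,3,4,5,6}->{2,3,4,5}; W {1,4,5,6}->{4,5,6}
So after constraint 2: D(V)={1,2,3,4}, size = 4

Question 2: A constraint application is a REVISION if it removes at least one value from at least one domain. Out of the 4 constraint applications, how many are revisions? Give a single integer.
Answer: 2

Derivation:
Constraint 1 (V < X) on D(V)={1,2,3,4,5,6} D(X)={1,2,3,4,5,6}: V {1,2,3,4,5,6}->{1,2,3,4,5}; X {1,2,3,4,5,6}->{2,3,4,5,6} => REVISION
Constraint 2 (V + X = W) on D(V)={1,2,3,4,5} D(X)={2,3,4,5,6} D(W)={1,4,5,6}: V {1,2,3,4,5}->{1,2,3,4}; X {2,3,4,5,6}->{2,3,4,5}; W {1,4,5,6}->{4,5,6} => REVISION
Constraint 3 (V < X) on D(V)={1,2,3,4} D(X)={2,3,4,5}: no change => not a revision
Constraint 4 (V + X = W) on D(V)={1,2,3,4} D(X)={2,3,4,5} D(W)={4,5,6}: no change => not a revision
Total revisions = 2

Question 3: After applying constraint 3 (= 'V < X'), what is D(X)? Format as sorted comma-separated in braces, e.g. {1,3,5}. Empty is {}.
Answer: {2,3,4,5}

Derivation:
Constraint 1 (V < X) on D(V)={1,2,3,4,5,6} D(X)={1,2,3,4,5,6}: V {1,2,3,4,5,6}->{1,2,3,4,5}; X {1,2,3,4,5,6}->{2,3,4,5,6}
Constraint 2 (V + X = W) on D(V)={1,2,3,4,5} D(X)={2,3,4,5,6} D(W)={1,4,5,6}: V {1,2,3,4,5}->{1,2,3,4}; X {2,3,4,5,6}->{2,3,4,5}; W {1,4,5,6}->{4,5,6}
Constraint 3 (V < X) on D(V)={1,2,3,4} D(X)={2,3,4,5}: no change
So after constraint 3: D(X) = {2,3,4,5}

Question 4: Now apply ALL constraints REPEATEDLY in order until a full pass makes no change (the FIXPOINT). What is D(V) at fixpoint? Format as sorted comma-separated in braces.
pass 0 (initial): D(V)={1,2,3,4,5,6}
pass 1: V {1,2,3,4,5,6}->{1,2,3,4}; W {1,4,5,6}->{4,5,6}; X {1,2,3,4,5,6}->{2,3,4,5}
pass 2: no change
Fixpoint after 2 passes: D(V) = {1,2,3,4}

Answer: {1,2,3,4}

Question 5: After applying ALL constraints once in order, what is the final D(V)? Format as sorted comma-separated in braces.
Answer: {1,2,3,4}

Derivation:
Constraint 1 (V < X) on D(V)={1,2,3,4,5,6} D(X)={1,2,3,4,5,6}: V {1,2,3,4,5,6}->{1,2,3,4,5}; X {1,2,3,4,5,6}->{2,3,4,5,6}
Constraint 2 (V + X = W) on D(V)={1,2,3,4,5} D(X)={2,3,4,5,6} D(W)={1,4,5,6}: V {1,2,3,4,5}->{1,2,3,4}; X {2,3,4,5,6}->{2,3,4,5}; W {1,4,5,6}->{4,5,6}
Constraint 3 (V < X) on D(V)={1,2,3,4} D(X)={2,3,4,5}: no change
Constraint 4 (V + X = W) on D(V)={1,2,3,4} D(X)={2,3,4,5} D(W)={4,5,6}: no change
So after all 4 constraints: D(V) = {1,2,3,4}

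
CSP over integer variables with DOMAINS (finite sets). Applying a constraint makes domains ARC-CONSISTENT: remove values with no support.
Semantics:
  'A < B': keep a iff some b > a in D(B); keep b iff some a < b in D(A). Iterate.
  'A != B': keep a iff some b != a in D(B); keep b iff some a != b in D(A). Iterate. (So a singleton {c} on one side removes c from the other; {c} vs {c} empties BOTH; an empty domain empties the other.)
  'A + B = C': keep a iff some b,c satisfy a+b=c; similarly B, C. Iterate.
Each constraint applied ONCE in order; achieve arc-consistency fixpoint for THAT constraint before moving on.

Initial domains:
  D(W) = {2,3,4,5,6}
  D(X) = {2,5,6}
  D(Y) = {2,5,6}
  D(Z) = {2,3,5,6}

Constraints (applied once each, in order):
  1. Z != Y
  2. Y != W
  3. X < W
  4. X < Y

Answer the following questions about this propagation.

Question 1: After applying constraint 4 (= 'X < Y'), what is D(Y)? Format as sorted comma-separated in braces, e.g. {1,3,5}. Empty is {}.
Answer: {5,6}

Derivation:
Constraint 1 (Z != Y) on D(Z)={2,3,5,6} D(Y)={2,5,6}: no change
Constraint 2 (Y != W) on D(Y)={2,5,6} D(W)={2,3,4,5,6}: no change
Constraint 3 (X < W) on D(X)={2,5,6} D(W)={2,3,4,5,6}: X {2,5,6}->{2,5}; W {2,3,4,5,6}->{3,4,5,6}
Constraint 4 (X < Y) on D(X)={2,5} D(Y)={2,5,6}: Y {2,5,6}->{5,6}
So after constraint 4: D(Y) = {5,6}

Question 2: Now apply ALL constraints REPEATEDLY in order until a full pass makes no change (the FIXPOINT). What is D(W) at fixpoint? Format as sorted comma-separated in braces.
Answer: {3,4,5,6}

Derivation:
pass 0 (initial): D(W)={2,3,4,5,6}
pass 1: W {2,3,4,5,6}->{3,4,5,6}; X {2,5,6}->{2,5}; Y {2,5,6}->{5,6}
pass 2: no change
Fixpoint after 2 passes: D(W) = {3,4,5,6}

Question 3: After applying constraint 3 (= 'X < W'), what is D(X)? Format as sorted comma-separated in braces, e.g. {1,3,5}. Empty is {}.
Answer: {2,5}

Derivation:
Constraint 1 (Z != Y) on D(Z)={2,3,5,6} D(Y)={2,5,6}: no change
Constraint 2 (Y != W) on D(Y)={2,5,6} D(W)={2,3,4,5,6}: no change
Constraint 3 (X < W) on D(X)={2,5,6} D(W)={2,3,4,5,6}: X {2,5,6}->{2,5}; W {2,3,4,5,6}->{3,4,5,6}
So after constraint 3: D(X) = {2,5}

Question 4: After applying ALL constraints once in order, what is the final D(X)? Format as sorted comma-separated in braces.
Answer: {2,5}

Derivation:
Constraint 1 (Z != Y) on D(Z)={2,3,5,6} D(Y)={2,5,6}: no change
Constraint 2 (Y != W) on D(Y)={2,5,6} D(W)={2,3,4,5,6}: no change
Constraint 3 (X < W) on D(X)={2,5,6} D(W)={2,3,4,5,6}: X {2,5,6}->{2,5}; W {2,3,4,5,6}->{3,4,5,6}
Constraint 4 (X < Y) on D(X)={2,5} D(Y)={2,5,6}: Y {2,5,6}->{5,6}
So after all 4 constraints: D(X) = {2,5}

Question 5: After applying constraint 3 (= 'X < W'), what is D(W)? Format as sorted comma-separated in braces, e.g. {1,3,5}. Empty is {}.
Constraint 1 (Z != Y) on D(Z)={2,3,5,6} D(Y)={2,5,6}: no change
Constraint 2 (Y != W) on D(Y)={2,5,6} D(W)={2,3,4,5,6}: no change
Constraint 3 (X < W) on D(X)={2,5,6} D(W)={2,3,4,5,6}: X {2,5,6}->{2,5}; W {2,3,4,5,6}->{3,4,5,6}
So after constraint 3: D(W) = {3,4,5,6}

Answer: {3,4,5,6}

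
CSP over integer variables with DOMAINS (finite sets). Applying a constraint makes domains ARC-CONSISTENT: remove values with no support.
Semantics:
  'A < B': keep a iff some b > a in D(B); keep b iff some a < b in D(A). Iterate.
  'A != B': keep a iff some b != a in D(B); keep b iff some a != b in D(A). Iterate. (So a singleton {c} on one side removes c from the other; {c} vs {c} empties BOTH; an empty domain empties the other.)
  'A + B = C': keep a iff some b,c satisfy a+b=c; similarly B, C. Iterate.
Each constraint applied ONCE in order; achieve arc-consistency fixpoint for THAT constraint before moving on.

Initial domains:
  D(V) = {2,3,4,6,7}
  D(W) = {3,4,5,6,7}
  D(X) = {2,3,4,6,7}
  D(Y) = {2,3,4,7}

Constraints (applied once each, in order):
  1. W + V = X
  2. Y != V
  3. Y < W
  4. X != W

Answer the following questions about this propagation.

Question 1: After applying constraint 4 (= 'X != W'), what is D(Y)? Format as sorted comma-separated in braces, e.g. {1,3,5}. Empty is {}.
Answer: {2,3,4}

Derivation:
Constraint 1 (W + V = X) on D(W)={3,4,5,6,7} D(V)={2,3,4,6,7} D(X)={2,3,4,6,7}: W {3,4,5,6,7}->{3,4,5}; V {2,3,4,6,7}->{2,3,4}; X {2,3,4,6,7}->{6,7}
Constraint 2 (Y != V) on D(Y)={2,3,4,7} D(V)={2,3,4}: no change
Constraint 3 (Y < W) on D(Y)={2,3,4,7} D(W)={3,4,5}: Y {2,3,4,7}->{2,3,4}
Constraint 4 (X != W) on D(X)={6,7} D(W)={3,4,5}: no change
So after constraint 4: D(Y) = {2,3,4}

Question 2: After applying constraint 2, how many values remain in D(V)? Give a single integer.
Answer: 3

Derivation:
Constraint 1 (W + V = X) on D(W)={3,4,5,6,7} D(V)={2,3,4,6,7} D(X)={2,3,4,6,7}: W {3,4,5,6,7}->{3,4,5}; V {2,3,4,6,7}->{2,3,4}; X {2,3,4,6,7}->{6,7}
Constraint 2 (Y != V) on D(Y)={2,3,4,7} D(V)={2,3,4}: no change
So after constraint 2: D(V)={2,3,4}, size = 3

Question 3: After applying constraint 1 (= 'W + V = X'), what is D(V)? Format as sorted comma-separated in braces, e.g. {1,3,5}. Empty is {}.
Constraint 1 (W + V = X) on D(W)={3,4,5,6,7} D(V)={2,3,4,6,7} D(X)={2,3,4,6,7}: W {3,4,5,6,7}->{3,4,5}; V {2,3,4,6,7}->{2,3,4}; X {2,3,4,6,7}->{6,7}
So after constraint 1: D(V) = {2,3,4}

Answer: {2,3,4}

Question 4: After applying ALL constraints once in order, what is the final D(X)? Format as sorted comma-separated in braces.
Answer: {6,7}

Derivation:
Constraint 1 (W + V = X) on D(W)={3,4,5,6,7} D(V)={2,3,4,6,7} D(X)={2,3,4,6,7}: W {3,4,5,6,7}->{3,4,5}; V {2,3,4,6,7}->{2,3,4}; X {2,3,4,6,7}->{6,7}
Constraint 2 (Y != V) on D(Y)={2,3,4,7} D(V)={2,3,4}: no change
Constraint 3 (Y < W) on D(Y)={2,3,4,7} D(W)={3,4,5}: Y {2,3,4,7}->{2,3,4}
Constraint 4 (X != W) on D(X)={6,7} D(W)={3,4,5}: no change
So after all 4 constraints: D(X) = {6,7}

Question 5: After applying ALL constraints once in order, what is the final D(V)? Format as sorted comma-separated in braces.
Answer: {2,3,4}

Derivation:
Constraint 1 (W + V = X) on D(W)={3,4,5,6,7} D(V)={2,3,4,6,7} D(X)={2,3,4,6,7}: W {3,4,5,6,7}->{3,4,5}; V {2,3,4,6,7}->{2,3,4}; X {2,3,4,6,7}->{6,7}
Constraint 2 (Y != V) on D(Y)={2,3,4,7} D(V)={2,3,4}: no change
Constraint 3 (Y < W) on D(Y)={2,3,4,7} D(W)={3,4,5}: Y {2,3,4,7}->{2,3,4}
Constraint 4 (X != W) on D(X)={6,7} D(W)={3,4,5}: no change
So after all 4 constraints: D(V) = {2,3,4}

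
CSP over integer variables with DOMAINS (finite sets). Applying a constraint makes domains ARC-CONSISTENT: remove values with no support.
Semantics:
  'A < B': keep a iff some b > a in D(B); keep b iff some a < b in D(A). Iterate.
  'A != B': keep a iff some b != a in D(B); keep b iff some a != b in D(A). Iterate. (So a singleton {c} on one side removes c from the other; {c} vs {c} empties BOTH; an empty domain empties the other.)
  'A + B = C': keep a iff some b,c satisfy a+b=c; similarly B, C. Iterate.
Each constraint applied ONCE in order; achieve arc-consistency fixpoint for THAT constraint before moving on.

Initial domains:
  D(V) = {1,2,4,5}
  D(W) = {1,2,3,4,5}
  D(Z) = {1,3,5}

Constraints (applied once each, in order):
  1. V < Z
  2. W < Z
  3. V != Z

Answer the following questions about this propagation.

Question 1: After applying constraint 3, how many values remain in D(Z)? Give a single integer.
Constraint 1 (V < Z) on D(V)={1,2,4,5} D(Z)={1,3,5}: V {1,2,4,5}->{1,2,4}; Z {1,3,5}->{3,5}
Constraint 2 (W < Z) on D(W)={1,2,3,4,5} D(Z)={3,5}: W {1,2,3,4,5}->{1,2,3,4}
Constraint 3 (V != Z) on D(V)={1,2,4} D(Z)={3,5}: no change
So after constraint 3: D(Z)={3,5}, size = 2

Answer: 2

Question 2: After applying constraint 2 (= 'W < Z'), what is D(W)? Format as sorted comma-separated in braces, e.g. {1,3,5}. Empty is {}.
Answer: {1,2,3,4}

Derivation:
Constraint 1 (V < Z) on D(V)={1,2,4,5} D(Z)={1,3,5}: V {1,2,4,5}->{1,2,4}; Z {1,3,5}->{3,5}
Constraint 2 (W < Z) on D(W)={1,2,3,4,5} D(Z)={3,5}: W {1,2,3,4,5}->{1,2,3,4}
So after constraint 2: D(W) = {1,2,3,4}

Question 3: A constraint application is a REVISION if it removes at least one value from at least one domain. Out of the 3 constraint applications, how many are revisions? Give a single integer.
Answer: 2

Derivation:
Constraint 1 (V < Z) on D(V)={1,2,4,5} D(Z)={1,3,5}: V {1,2,4,5}->{1,2,4}; Z {1,3,5}->{3,5} => REVISION
Constraint 2 (W < Z) on D(W)={1,2,3,4,5} D(Z)={3,5}: W {1,2,3,4,5}->{1,2,3,4} => REVISION
Constraint 3 (V != Z) on D(V)={1,2,4} D(Z)={3,5}: no change => not a revision
Total revisions = 2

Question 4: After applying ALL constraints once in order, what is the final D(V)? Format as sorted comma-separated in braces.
Constraint 1 (V < Z) on D(V)={1,2,4,5} D(Z)={1,3,5}: V {1,2,4,5}->{1,2,4}; Z {1,3,5}->{3,5}
Constraint 2 (W < Z) on D(W)={1,2,3,4,5} D(Z)={3,5}: W {1,2,3,4,5}->{1,2,3,4}
Constraint 3 (V != Z) on D(V)={1,2,4} D(Z)={3,5}: no change
So after all 3 constraints: D(V) = {1,2,4}

Answer: {1,2,4}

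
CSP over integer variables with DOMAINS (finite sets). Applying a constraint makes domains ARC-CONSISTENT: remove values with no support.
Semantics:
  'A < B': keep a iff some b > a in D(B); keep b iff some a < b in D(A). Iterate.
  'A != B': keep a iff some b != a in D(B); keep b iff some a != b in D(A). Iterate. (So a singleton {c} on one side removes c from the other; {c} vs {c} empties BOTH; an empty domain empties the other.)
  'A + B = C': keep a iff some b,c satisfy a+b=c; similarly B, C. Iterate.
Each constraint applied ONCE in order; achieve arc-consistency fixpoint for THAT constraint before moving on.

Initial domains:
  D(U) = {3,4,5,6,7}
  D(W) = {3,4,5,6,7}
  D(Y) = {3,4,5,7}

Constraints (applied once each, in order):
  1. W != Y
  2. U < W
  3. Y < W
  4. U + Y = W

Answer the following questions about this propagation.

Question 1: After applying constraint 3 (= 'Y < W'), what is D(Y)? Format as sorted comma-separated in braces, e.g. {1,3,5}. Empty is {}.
Constraint 1 (W != Y) on D(W)={3,4,5,6,7} D(Y)={3,4,5,7}: no change
Constraint 2 (U < W) on D(U)={3,4,5,6,7} D(W)={3,4,5,6,7}: U {3,4,5,6,7}->{3,4,5,6}; W {3,4,5,6,7}->{4,5,6,7}
Constraint 3 (Y < W) on D(Y)={3,4,5,7} D(W)={4,5,6,7}: Y {3,4,5,7}->{3,4,5}
So after constraint 3: D(Y) = {3,4,5}

Answer: {3,4,5}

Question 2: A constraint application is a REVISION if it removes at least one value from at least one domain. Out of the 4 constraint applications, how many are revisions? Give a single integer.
Constraint 1 (W != Y) on D(W)={3,4,5,6,7} D(Y)={3,4,5,7}: no change => not a revision
Constraint 2 (U < W) on D(U)={3,4,5,6,7} D(W)={3,4,5,6,7}: U {3,4,5,6,7}->{3,4,5,6}; W {3,4,5,6,7}->{4,5,6,7} => REVISION
Constraint 3 (Y < W) on D(Y)={3,4,5,7} D(W)={4,5,6,7}: Y {3,4,5,7}->{3,4,5} => REVISION
Constraint 4 (U + Y = W) on D(U)={3,4,5,6} D(Y)={3,4,5} D(W)={4,5,6,7}: U {3,4,5,6}->{3,4}; Y {3,4,5}->{3,4}; W {4,5,6,7}->{6,7} => REVISION
Total revisions = 3

Answer: 3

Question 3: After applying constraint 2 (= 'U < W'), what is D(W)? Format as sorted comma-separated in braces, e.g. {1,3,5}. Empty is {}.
Constraint 1 (W != Y) on D(W)={3,4,5,6,7} D(Y)={3,4,5,7}: no change
Constraint 2 (U < W) on D(U)={3,4,5,6,7} D(W)={3,4,5,6,7}: U {3,4,5,6,7}->{3,4,5,6}; W {3,4,5,6,7}->{4,5,6,7}
So after constraint 2: D(W) = {4,5,6,7}

Answer: {4,5,6,7}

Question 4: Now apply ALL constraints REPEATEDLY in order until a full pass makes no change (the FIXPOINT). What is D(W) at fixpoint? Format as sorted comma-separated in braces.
pass 0 (initial): D(W)={3,4,5,6,7}
pass 1: U {3,4,5,6,7}->{3,4}; W {3,4,5,6,7}->{6,7}; Y {3,4,5,7}->{3,4}
pass 2: no change
Fixpoint after 2 passes: D(W) = {6,7}

Answer: {6,7}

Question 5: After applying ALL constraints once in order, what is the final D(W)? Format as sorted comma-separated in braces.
Answer: {6,7}

Derivation:
Constraint 1 (W != Y) on D(W)={3,4,5,6,7} D(Y)={3,4,5,7}: no change
Constraint 2 (U < W) on D(U)={3,4,5,6,7} D(W)={3,4,5,6,7}: U {3,4,5,6,7}->{3,4,5,6}; W {3,4,5,6,7}->{4,5,6,7}
Constraint 3 (Y < W) on D(Y)={3,4,5,7} D(W)={4,5,6,7}: Y {3,4,5,7}->{3,4,5}
Constraint 4 (U + Y = W) on D(U)={3,4,5,6} D(Y)={3,4,5} D(W)={4,5,6,7}: U {3,4,5,6}->{3,4}; Y {3,4,5}->{3,4}; W {4,5,6,7}->{6,7}
So after all 4 constraints: D(W) = {6,7}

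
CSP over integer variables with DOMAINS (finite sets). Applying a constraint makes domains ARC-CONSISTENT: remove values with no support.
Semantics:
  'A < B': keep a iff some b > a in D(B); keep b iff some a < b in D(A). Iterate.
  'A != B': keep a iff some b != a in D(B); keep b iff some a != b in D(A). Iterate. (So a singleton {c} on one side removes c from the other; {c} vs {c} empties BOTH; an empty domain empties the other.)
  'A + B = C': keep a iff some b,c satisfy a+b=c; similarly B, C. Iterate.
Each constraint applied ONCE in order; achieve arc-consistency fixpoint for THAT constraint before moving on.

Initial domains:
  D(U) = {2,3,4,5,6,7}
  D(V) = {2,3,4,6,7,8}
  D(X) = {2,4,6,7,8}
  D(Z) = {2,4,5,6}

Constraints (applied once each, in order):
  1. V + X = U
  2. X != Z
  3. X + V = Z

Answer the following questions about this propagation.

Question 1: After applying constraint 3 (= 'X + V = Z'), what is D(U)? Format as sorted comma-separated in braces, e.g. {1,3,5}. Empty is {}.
Constraint 1 (V + X = U) on D(V)={2,3,4,6,7,8} D(X)={2,4,6,7,8} D(U)={2,3,4,5,6,7}: V {2,3,4,6,7,8}->{2,3,4}; X {2,4,6,7,8}->{2,4}; U {2,3,4,5,6,7}->{4,5,6,7}
Constraint 2 (X != Z) on D(X)={2,4} D(Z)={2,4,5,6}: no change
Constraint 3 (X + V = Z) on D(X)={2,4} D(V)={2,3,4} D(Z)={2,4,5,6}: Z {2,4,5,6}->{4,5,6}
So after constraint 3: D(U) = {4,5,6,7}

Answer: {4,5,6,7}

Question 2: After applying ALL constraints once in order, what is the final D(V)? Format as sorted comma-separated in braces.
Constraint 1 (V + X = U) on D(V)={2,3,4,6,7,8} D(X)={2,4,6,7,8} D(U)={2,3,4,5,6,7}: V {2,3,4,6,7,8}->{2,3,4}; X {2,4,6,7,8}->{2,4}; U {2,3,4,5,6,7}->{4,5,6,7}
Constraint 2 (X != Z) on D(X)={2,4} D(Z)={2,4,5,6}: no change
Constraint 3 (X + V = Z) on D(X)={2,4} D(V)={2,3,4} D(Z)={2,4,5,6}: Z {2,4,5,6}->{4,5,6}
So after all 3 constraints: D(V) = {2,3,4}

Answer: {2,3,4}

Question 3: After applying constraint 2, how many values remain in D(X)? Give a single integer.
Answer: 2

Derivation:
Constraint 1 (V + X = U) on D(V)={2,3,4,6,7,8} D(X)={2,4,6,7,8} D(U)={2,3,4,5,6,7}: V {2,3,4,6,7,8}->{2,3,4}; X {2,4,6,7,8}->{2,4}; U {2,3,4,5,6,7}->{4,5,6,7}
Constraint 2 (X != Z) on D(X)={2,4} D(Z)={2,4,5,6}: no change
So after constraint 2: D(X)={2,4}, size = 2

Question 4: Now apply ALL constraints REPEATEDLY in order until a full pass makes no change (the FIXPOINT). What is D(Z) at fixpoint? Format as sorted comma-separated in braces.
pass 0 (initial): D(Z)={2,4,5,6}
pass 1: U {2,3,4,5,6,7}->{4,5,6,7}; V {2,3,4,6,7,8}->{2,3,4}; X {2,4,6,7,8}->{2,4}; Z {2,4,5,6}->{4,5,6}
pass 2: no change
Fixpoint after 2 passes: D(Z) = {4,5,6}

Answer: {4,5,6}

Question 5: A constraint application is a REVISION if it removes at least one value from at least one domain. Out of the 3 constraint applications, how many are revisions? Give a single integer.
Answer: 2

Derivation:
Constraint 1 (V + X = U) on D(V)={2,3,4,6,7,8} D(X)={2,4,6,7,8} D(U)={2,3,4,5,6,7}: V {2,3,4,6,7,8}->{2,3,4}; X {2,4,6,7,8}->{2,4}; U {2,3,4,5,6,7}->{4,5,6,7} => REVISION
Constraint 2 (X != Z) on D(X)={2,4} D(Z)={2,4,5,6}: no change => not a revision
Constraint 3 (X + V = Z) on D(X)={2,4} D(V)={2,3,4} D(Z)={2,4,5,6}: Z {2,4,5,6}->{4,5,6} => REVISION
Total revisions = 2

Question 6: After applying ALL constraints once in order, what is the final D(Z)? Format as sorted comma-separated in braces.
Constraint 1 (V + X = U) on D(V)={2,3,4,6,7,8} D(X)={2,4,6,7,8} D(U)={2,3,4,5,6,7}: V {2,3,4,6,7,8}->{2,3,4}; X {2,4,6,7,8}->{2,4}; U {2,3,4,5,6,7}->{4,5,6,7}
Constraint 2 (X != Z) on D(X)={2,4} D(Z)={2,4,5,6}: no change
Constraint 3 (X + V = Z) on D(X)={2,4} D(V)={2,3,4} D(Z)={2,4,5,6}: Z {2,4,5,6}->{4,5,6}
So after all 3 constraints: D(Z) = {4,5,6}

Answer: {4,5,6}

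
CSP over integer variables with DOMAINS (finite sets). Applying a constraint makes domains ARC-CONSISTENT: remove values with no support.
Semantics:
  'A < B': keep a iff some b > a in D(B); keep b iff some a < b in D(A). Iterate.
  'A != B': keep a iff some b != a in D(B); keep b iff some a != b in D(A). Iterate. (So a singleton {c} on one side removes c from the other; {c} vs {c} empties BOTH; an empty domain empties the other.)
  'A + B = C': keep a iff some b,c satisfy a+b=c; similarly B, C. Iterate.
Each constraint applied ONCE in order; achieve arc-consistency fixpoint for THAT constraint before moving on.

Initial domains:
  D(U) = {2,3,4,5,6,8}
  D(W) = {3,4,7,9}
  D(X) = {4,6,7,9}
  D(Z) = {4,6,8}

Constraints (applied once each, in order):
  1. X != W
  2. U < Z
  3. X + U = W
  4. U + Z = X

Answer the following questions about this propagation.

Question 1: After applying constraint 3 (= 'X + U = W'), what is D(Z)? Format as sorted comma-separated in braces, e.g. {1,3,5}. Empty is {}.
Constraint 1 (X != W) on D(X)={4,6,7,9} D(W)={3,4,7,9}: no change
Constraint 2 (U < Z) on D(U)={2,3,4,5,6,8} D(Z)={4,6,8}: U {2,3,4,5,6,8}->{2,3,4,5,6}
Constraint 3 (X + U = W) on D(X)={4,6,7,9} D(U)={2,3,4,5,6} D(W)={3,4,7,9}: X {4,6,7,9}->{4,6,7}; U {2,3,4,5,6}->{2,3,5}; W {3,4,7,9}->{7,9}
So after constraint 3: D(Z) = {4,6,8}

Answer: {4,6,8}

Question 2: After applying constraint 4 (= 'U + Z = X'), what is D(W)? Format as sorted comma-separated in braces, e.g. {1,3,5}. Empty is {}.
Answer: {7,9}

Derivation:
Constraint 1 (X != W) on D(X)={4,6,7,9} D(W)={3,4,7,9}: no change
Constraint 2 (U < Z) on D(U)={2,3,4,5,6,8} D(Z)={4,6,8}: U {2,3,4,5,6,8}->{2,3,4,5,6}
Constraint 3 (X + U = W) on D(X)={4,6,7,9} D(U)={2,3,4,5,6} D(W)={3,4,7,9}: X {4,6,7,9}->{4,6,7}; U {2,3,4,5,6}->{2,3,5}; W {3,4,7,9}->{7,9}
Constraint 4 (U + Z = X) on D(U)={2,3,5} D(Z)={4,6,8} D(X)={4,6,7}: U {2,3,5}->{2,3}; Z {4,6,8}->{4}; X {4,6,7}->{6,7}
So after constraint 4: D(W) = {7,9}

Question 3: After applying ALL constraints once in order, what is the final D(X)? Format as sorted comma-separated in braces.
Constraint 1 (X != W) on D(X)={4,6,7,9} D(W)={3,4,7,9}: no change
Constraint 2 (U < Z) on D(U)={2,3,4,5,6,8} D(Z)={4,6,8}: U {2,3,4,5,6,8}->{2,3,4,5,6}
Constraint 3 (X + U = W) on D(X)={4,6,7,9} D(U)={2,3,4,5,6} D(W)={3,4,7,9}: X {4,6,7,9}->{4,6,7}; U {2,3,4,5,6}->{2,3,5}; W {3,4,7,9}->{7,9}
Constraint 4 (U + Z = X) on D(U)={2,3,5} D(Z)={4,6,8} D(X)={4,6,7}: U {2,3,5}->{2,3}; Z {4,6,8}->{4}; X {4,6,7}->{6,7}
So after all 4 constraints: D(X) = {6,7}

Answer: {6,7}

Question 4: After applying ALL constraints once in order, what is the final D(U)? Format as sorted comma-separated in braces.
Constraint 1 (X != W) on D(X)={4,6,7,9} D(W)={3,4,7,9}: no change
Constraint 2 (U < Z) on D(U)={2,3,4,5,6,8} D(Z)={4,6,8}: U {2,3,4,5,6,8}->{2,3,4,5,6}
Constraint 3 (X + U = W) on D(X)={4,6,7,9} D(U)={2,3,4,5,6} D(W)={3,4,7,9}: X {4,6,7,9}->{4,6,7}; U {2,3,4,5,6}->{2,3,5}; W {3,4,7,9}->{7,9}
Constraint 4 (U + Z = X) on D(U)={2,3,5} D(Z)={4,6,8} D(X)={4,6,7}: U {2,3,5}->{2,3}; Z {4,6,8}->{4}; X {4,6,7}->{6,7}
So after all 4 constraints: D(U) = {2,3}

Answer: {2,3}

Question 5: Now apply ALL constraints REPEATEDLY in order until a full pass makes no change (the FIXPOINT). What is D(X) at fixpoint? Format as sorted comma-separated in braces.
pass 0 (initial): D(X)={4,6,7,9}
pass 1: U {2,3,4,5,6,8}->{2,3}; W {3,4,7,9}->{7,9}; X {4,6,7,9}->{6,7}; Z {4,6,8}->{4}
pass 2: W {7,9}->{9}
pass 3: no change
Fixpoint after 3 passes: D(X) = {6,7}

Answer: {6,7}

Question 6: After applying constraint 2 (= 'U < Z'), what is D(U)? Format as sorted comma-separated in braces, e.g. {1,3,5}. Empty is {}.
Constraint 1 (X != W) on D(X)={4,6,7,9} D(W)={3,4,7,9}: no change
Constraint 2 (U < Z) on D(U)={2,3,4,5,6,8} D(Z)={4,6,8}: U {2,3,4,5,6,8}->{2,3,4,5,6}
So after constraint 2: D(U) = {2,3,4,5,6}

Answer: {2,3,4,5,6}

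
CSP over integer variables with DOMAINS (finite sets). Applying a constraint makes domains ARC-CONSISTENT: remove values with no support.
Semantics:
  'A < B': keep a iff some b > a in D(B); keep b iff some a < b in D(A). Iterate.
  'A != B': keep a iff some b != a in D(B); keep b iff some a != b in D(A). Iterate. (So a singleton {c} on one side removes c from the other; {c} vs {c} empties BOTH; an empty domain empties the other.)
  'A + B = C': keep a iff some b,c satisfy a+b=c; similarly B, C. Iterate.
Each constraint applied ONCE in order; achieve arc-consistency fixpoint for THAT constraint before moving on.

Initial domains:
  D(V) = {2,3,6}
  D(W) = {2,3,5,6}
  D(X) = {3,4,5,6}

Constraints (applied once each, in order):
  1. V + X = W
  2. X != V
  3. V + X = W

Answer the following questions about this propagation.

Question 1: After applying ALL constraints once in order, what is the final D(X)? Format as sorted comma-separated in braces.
Constraint 1 (V + X = W) on D(V)={2,3,6} D(X)={3,4,5,6} D(W)={2,3,5,6}: V {2,3,6}->{2,3}; X {3,4,5,6}->{3,4}; W {2,3,5,6}->{5,6}
Constraint 2 (X != V) on D(X)={3,4} D(V)={2,3}: no change
Constraint 3 (V + X = W) on D(V)={2,3} D(X)={3,4} D(W)={5,6}: no change
So after all 3 constraints: D(X) = {3,4}

Answer: {3,4}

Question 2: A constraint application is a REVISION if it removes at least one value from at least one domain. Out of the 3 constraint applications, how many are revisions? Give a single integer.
Answer: 1

Derivation:
Constraint 1 (V + X = W) on D(V)={2,3,6} D(X)={3,4,5,6} D(W)={2,3,5,6}: V {2,3,6}->{2,3}; X {3,4,5,6}->{3,4}; W {2,3,5,6}->{5,6} => REVISION
Constraint 2 (X != V) on D(X)={3,4} D(V)={2,3}: no change => not a revision
Constraint 3 (V + X = W) on D(V)={2,3} D(X)={3,4} D(W)={5,6}: no change => not a revision
Total revisions = 1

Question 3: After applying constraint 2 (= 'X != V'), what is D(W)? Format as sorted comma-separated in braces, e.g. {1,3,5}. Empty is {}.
Constraint 1 (V + X = W) on D(V)={2,3,6} D(X)={3,4,5,6} D(W)={2,3,5,6}: V {2,3,6}->{2,3}; X {3,4,5,6}->{3,4}; W {2,3,5,6}->{5,6}
Constraint 2 (X != V) on D(X)={3,4} D(V)={2,3}: no change
So after constraint 2: D(W) = {5,6}

Answer: {5,6}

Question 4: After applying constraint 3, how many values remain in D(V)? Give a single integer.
Answer: 2

Derivation:
Constraint 1 (V + X = W) on D(V)={2,3,6} D(X)={3,4,5,6} D(W)={2,3,5,6}: V {2,3,6}->{2,3}; X {3,4,5,6}->{3,4}; W {2,3,5,6}->{5,6}
Constraint 2 (X != V) on D(X)={3,4} D(V)={2,3}: no change
Constraint 3 (V + X = W) on D(V)={2,3} D(X)={3,4} D(W)={5,6}: no change
So after constraint 3: D(V)={2,3}, size = 2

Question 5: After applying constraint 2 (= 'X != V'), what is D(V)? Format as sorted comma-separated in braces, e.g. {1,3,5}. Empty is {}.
Answer: {2,3}

Derivation:
Constraint 1 (V + X = W) on D(V)={2,3,6} D(X)={3,4,5,6} D(W)={2,3,5,6}: V {2,3,6}->{2,3}; X {3,4,5,6}->{3,4}; W {2,3,5,6}->{5,6}
Constraint 2 (X != V) on D(X)={3,4} D(V)={2,3}: no change
So after constraint 2: D(V) = {2,3}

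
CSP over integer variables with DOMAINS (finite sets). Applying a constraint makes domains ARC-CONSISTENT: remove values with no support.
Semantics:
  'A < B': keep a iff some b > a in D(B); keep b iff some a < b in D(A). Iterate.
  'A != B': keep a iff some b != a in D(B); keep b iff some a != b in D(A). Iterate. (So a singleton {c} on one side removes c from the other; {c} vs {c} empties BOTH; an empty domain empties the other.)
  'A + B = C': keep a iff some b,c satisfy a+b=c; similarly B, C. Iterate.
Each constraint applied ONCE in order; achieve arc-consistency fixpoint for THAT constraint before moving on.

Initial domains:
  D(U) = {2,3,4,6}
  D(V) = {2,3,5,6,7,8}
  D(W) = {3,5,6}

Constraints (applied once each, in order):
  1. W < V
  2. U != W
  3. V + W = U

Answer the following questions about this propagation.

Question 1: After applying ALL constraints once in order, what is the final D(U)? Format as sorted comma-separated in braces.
Constraint 1 (W < V) on D(W)={3,5,6} D(V)={2,3,5,6,7,8}: V {2,3,5,6,7,8}->{5,6,7,8}
Constraint 2 (U != W) on D(U)={2,3,4,6} D(W)={3,5,6}: no change
Constraint 3 (V + W = U) on D(V)={5,6,7,8} D(W)={3,5,6} D(U)={2,3,4,6}: V {5,6,7,8}->{}; W {3,5,6}->{}; U {2,3,4,6}->{}
So after all 3 constraints: D(U) = {}

Answer: {}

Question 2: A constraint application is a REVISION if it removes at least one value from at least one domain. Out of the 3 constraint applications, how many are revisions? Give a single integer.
Constraint 1 (W < V) on D(W)={3,5,6} D(V)={2,3,5,6,7,8}: V {2,3,5,6,7,8}->{5,6,7,8} => REVISION
Constraint 2 (U != W) on D(U)={2,3,4,6} D(W)={3,5,6}: no change => not a revision
Constraint 3 (V + W = U) on D(V)={5,6,7,8} D(W)={3,5,6} D(U)={2,3,4,6}: V {5,6,7,8}->{}; W {3,5,6}->{}; U {2,3,4,6}->{} => REVISION
Total revisions = 2

Answer: 2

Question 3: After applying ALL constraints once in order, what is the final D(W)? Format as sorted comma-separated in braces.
Answer: {}

Derivation:
Constraint 1 (W < V) on D(W)={3,5,6} D(V)={2,3,5,6,7,8}: V {2,3,5,6,7,8}->{5,6,7,8}
Constraint 2 (U != W) on D(U)={2,3,4,6} D(W)={3,5,6}: no change
Constraint 3 (V + W = U) on D(V)={5,6,7,8} D(W)={3,5,6} D(U)={2,3,4,6}: V {5,6,7,8}->{}; W {3,5,6}->{}; U {2,3,4,6}->{}
So after all 3 constraints: D(W) = {}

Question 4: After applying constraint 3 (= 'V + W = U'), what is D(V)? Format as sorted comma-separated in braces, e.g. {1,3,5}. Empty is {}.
Answer: {}

Derivation:
Constraint 1 (W < V) on D(W)={3,5,6} D(V)={2,3,5,6,7,8}: V {2,3,5,6,7,8}->{5,6,7,8}
Constraint 2 (U != W) on D(U)={2,3,4,6} D(W)={3,5,6}: no change
Constraint 3 (V + W = U) on D(V)={5,6,7,8} D(W)={3,5,6} D(U)={2,3,4,6}: V {5,6,7,8}->{}; W {3,5,6}->{}; U {2,3,4,6}->{}
So after constraint 3: D(V) = {}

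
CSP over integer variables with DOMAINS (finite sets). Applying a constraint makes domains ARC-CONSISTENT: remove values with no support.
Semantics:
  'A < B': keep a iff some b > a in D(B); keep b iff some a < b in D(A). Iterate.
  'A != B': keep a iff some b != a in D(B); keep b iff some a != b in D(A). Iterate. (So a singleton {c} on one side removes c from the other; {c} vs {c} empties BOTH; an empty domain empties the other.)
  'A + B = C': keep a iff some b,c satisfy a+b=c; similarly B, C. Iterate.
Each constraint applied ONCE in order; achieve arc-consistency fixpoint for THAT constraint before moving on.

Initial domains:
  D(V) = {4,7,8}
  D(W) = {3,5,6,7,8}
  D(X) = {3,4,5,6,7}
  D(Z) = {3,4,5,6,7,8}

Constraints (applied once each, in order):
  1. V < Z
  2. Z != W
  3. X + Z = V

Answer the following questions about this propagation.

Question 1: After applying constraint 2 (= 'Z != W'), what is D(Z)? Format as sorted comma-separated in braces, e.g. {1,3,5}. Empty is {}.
Constraint 1 (V < Z) on D(V)={4,7,8} D(Z)={3,4,5,6,7,8}: V {4,7,8}->{4,7}; Z {3,4,5,6,7,8}->{5,6,7,8}
Constraint 2 (Z != W) on D(Z)={5,6,7,8} D(W)={3,5,6,7,8}: no change
So after constraint 2: D(Z) = {5,6,7,8}

Answer: {5,6,7,8}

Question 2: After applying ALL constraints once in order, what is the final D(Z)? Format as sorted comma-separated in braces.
Constraint 1 (V < Z) on D(V)={4,7,8} D(Z)={3,4,5,6,7,8}: V {4,7,8}->{4,7}; Z {3,4,5,6,7,8}->{5,6,7,8}
Constraint 2 (Z != W) on D(Z)={5,6,7,8} D(W)={3,5,6,7,8}: no change
Constraint 3 (X + Z = V) on D(X)={3,4,5,6,7} D(Z)={5,6,7,8} D(V)={4,7}: X {3,4,5,6,7}->{}; Z {5,6,7,8}->{}; V {4,7}->{}
So after all 3 constraints: D(Z) = {}

Answer: {}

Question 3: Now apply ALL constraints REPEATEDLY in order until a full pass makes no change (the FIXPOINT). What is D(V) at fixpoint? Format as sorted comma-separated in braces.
pass 0 (initial): D(V)={4,7,8}
pass 1: V {4,7,8}->{}; X {3,4,5,6,7}->{}; Z {3,4,5,6,7,8}->{}
pass 2: W {3,5,6,7,8}->{}
pass 3: no change
Fixpoint after 3 passes: D(V) = {}

Answer: {}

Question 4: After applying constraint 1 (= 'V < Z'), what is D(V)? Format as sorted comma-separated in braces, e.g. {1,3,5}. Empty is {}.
Answer: {4,7}

Derivation:
Constraint 1 (V < Z) on D(V)={4,7,8} D(Z)={3,4,5,6,7,8}: V {4,7,8}->{4,7}; Z {3,4,5,6,7,8}->{5,6,7,8}
So after constraint 1: D(V) = {4,7}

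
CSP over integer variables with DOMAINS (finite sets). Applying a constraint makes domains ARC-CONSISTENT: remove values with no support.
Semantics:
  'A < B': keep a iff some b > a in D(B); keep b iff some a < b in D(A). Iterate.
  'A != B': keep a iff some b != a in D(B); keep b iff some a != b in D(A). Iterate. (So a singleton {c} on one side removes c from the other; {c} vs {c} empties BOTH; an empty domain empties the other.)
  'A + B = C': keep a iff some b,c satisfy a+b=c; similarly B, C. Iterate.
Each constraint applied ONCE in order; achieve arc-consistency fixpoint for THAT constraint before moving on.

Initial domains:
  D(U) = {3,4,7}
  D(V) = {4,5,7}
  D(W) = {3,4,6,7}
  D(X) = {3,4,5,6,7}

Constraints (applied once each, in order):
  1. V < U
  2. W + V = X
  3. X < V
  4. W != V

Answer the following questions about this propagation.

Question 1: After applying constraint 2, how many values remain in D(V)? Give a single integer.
Answer: 1

Derivation:
Constraint 1 (V < U) on D(V)={4,5,7} D(U)={3,4,7}: V {4,5,7}->{4,5}; U {3,4,7}->{7}
Constraint 2 (W + V = X) on D(W)={3,4,6,7} D(V)={4,5} D(X)={3,4,5,6,7}: W {3,4,6,7}->{3}; V {4,5}->{4}; X {3,4,5,6,7}->{7}
So after constraint 2: D(V)={4}, size = 1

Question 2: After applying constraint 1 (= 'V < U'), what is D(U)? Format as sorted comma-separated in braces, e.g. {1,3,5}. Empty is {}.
Constraint 1 (V < U) on D(V)={4,5,7} D(U)={3,4,7}: V {4,5,7}->{4,5}; U {3,4,7}->{7}
So after constraint 1: D(U) = {7}

Answer: {7}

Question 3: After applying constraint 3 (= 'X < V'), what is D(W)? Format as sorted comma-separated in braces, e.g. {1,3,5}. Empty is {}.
Constraint 1 (V < U) on D(V)={4,5,7} D(U)={3,4,7}: V {4,5,7}->{4,5}; U {3,4,7}->{7}
Constraint 2 (W + V = X) on D(W)={3,4,6,7} D(V)={4,5} D(X)={3,4,5,6,7}: W {3,4,6,7}->{3}; V {4,5}->{4}; X {3,4,5,6,7}->{7}
Constraint 3 (X < V) on D(X)={7} D(V)={4}: X {7}->{}; V {4}->{}
So after constraint 3: D(W) = {3}

Answer: {3}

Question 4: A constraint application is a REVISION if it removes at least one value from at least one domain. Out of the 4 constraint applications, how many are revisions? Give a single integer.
Constraint 1 (V < U) on D(V)={4,5,7} D(U)={3,4,7}: V {4,5,7}->{4,5}; U {3,4,7}->{7} => REVISION
Constraint 2 (W + V = X) on D(W)={3,4,6,7} D(V)={4,5} D(X)={3,4,5,6,7}: W {3,4,6,7}->{3}; V {4,5}->{4}; X {3,4,5,6,7}->{7} => REVISION
Constraint 3 (X < V) on D(X)={7} D(V)={4}: X {7}->{}; V {4}->{} => REVISION
Constraint 4 (W != V) on D(W)={3} D(V)={}: W {3}->{} => REVISION
Total revisions = 4

Answer: 4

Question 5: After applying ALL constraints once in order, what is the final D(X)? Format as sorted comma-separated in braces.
Answer: {}

Derivation:
Constraint 1 (V < U) on D(V)={4,5,7} D(U)={3,4,7}: V {4,5,7}->{4,5}; U {3,4,7}->{7}
Constraint 2 (W + V = X) on D(W)={3,4,6,7} D(V)={4,5} D(X)={3,4,5,6,7}: W {3,4,6,7}->{3}; V {4,5}->{4}; X {3,4,5,6,7}->{7}
Constraint 3 (X < V) on D(X)={7} D(V)={4}: X {7}->{}; V {4}->{}
Constraint 4 (W != V) on D(W)={3} D(V)={}: W {3}->{}
So after all 4 constraints: D(X) = {}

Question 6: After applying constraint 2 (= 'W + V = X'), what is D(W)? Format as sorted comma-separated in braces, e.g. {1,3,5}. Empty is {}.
Answer: {3}

Derivation:
Constraint 1 (V < U) on D(V)={4,5,7} D(U)={3,4,7}: V {4,5,7}->{4,5}; U {3,4,7}->{7}
Constraint 2 (W + V = X) on D(W)={3,4,6,7} D(V)={4,5} D(X)={3,4,5,6,7}: W {3,4,6,7}->{3}; V {4,5}->{4}; X {3,4,5,6,7}->{7}
So after constraint 2: D(W) = {3}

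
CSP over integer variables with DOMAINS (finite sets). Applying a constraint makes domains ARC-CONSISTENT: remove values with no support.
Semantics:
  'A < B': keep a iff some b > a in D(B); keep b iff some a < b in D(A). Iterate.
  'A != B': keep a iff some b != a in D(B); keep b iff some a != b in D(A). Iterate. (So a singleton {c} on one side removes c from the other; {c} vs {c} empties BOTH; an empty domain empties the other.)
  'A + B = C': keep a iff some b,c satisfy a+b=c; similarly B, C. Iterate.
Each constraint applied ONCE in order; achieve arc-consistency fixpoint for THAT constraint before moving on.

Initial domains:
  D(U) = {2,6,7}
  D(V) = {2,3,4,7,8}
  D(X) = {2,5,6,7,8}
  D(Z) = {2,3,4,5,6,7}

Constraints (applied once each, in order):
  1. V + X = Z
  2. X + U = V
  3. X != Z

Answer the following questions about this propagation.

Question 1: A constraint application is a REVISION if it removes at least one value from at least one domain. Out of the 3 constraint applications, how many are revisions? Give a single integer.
Constraint 1 (V + X = Z) on D(V)={2,3,4,7,8} D(X)={2,5,6,7,8} D(Z)={2,3,4,5,6,7}: V {2,3,4,7,8}->{2,3,4}; X {2,5,6,7,8}->{2,5}; Z {2,3,4,5,6,7}->{4,5,6,7} => REVISION
Constraint 2 (X + U = V) on D(X)={2,5} D(U)={2,6,7} D(V)={2,3,4}: X {2,5}->{2}; U {2,6,7}->{2}; V {2,3,4}->{4} => REVISION
Constraint 3 (X != Z) on D(X)={2} D(Z)={4,5,6,7}: no change => not a revision
Total revisions = 2

Answer: 2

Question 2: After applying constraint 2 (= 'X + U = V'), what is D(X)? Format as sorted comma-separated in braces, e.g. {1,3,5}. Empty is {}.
Constraint 1 (V + X = Z) on D(V)={2,3,4,7,8} D(X)={2,5,6,7,8} D(Z)={2,3,4,5,6,7}: V {2,3,4,7,8}->{2,3,4}; X {2,5,6,7,8}->{2,5}; Z {2,3,4,5,6,7}->{4,5,6,7}
Constraint 2 (X + U = V) on D(X)={2,5} D(U)={2,6,7} D(V)={2,3,4}: X {2,5}->{2}; U {2,6,7}->{2}; V {2,3,4}->{4}
So after constraint 2: D(X) = {2}

Answer: {2}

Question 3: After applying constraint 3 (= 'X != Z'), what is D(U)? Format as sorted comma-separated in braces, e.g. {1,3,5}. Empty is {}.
Constraint 1 (V + X = Z) on D(V)={2,3,4,7,8} D(X)={2,5,6,7,8} D(Z)={2,3,4,5,6,7}: V {2,3,4,7,8}->{2,3,4}; X {2,5,6,7,8}->{2,5}; Z {2,3,4,5,6,7}->{4,5,6,7}
Constraint 2 (X + U = V) on D(X)={2,5} D(U)={2,6,7} D(V)={2,3,4}: X {2,5}->{2}; U {2,6,7}->{2}; V {2,3,4}->{4}
Constraint 3 (X != Z) on D(X)={2} D(Z)={4,5,6,7}: no change
So after constraint 3: D(U) = {2}

Answer: {2}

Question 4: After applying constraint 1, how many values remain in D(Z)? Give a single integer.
Constraint 1 (V + X = Z) on D(V)={2,3,4,7,8} D(X)={2,5,6,7,8} D(Z)={2,3,4,5,6,7}: V {2,3,4,7,8}->{2,3,4}; X {2,5,6,7,8}->{2,5}; Z {2,3,4,5,6,7}->{4,5,6,7}
So after constraint 1: D(Z)={4,5,6,7}, size = 4

Answer: 4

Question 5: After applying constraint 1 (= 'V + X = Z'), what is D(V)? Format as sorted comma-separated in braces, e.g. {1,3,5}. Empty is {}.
Answer: {2,3,4}

Derivation:
Constraint 1 (V + X = Z) on D(V)={2,3,4,7,8} D(X)={2,5,6,7,8} D(Z)={2,3,4,5,6,7}: V {2,3,4,7,8}->{2,3,4}; X {2,5,6,7,8}->{2,5}; Z {2,3,4,5,6,7}->{4,5,6,7}
So after constraint 1: D(V) = {2,3,4}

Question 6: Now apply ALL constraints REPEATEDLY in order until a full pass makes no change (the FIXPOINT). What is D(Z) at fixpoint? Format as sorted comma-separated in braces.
Answer: {6}

Derivation:
pass 0 (initial): D(Z)={2,3,4,5,6,7}
pass 1: U {2,6,7}->{2}; V {2,3,4,7,8}->{4}; X {2,5,6,7,8}->{2}; Z {2,3,4,5,6,7}->{4,5,6,7}
pass 2: Z {4,5,6,7}->{6}
pass 3: no change
Fixpoint after 3 passes: D(Z) = {6}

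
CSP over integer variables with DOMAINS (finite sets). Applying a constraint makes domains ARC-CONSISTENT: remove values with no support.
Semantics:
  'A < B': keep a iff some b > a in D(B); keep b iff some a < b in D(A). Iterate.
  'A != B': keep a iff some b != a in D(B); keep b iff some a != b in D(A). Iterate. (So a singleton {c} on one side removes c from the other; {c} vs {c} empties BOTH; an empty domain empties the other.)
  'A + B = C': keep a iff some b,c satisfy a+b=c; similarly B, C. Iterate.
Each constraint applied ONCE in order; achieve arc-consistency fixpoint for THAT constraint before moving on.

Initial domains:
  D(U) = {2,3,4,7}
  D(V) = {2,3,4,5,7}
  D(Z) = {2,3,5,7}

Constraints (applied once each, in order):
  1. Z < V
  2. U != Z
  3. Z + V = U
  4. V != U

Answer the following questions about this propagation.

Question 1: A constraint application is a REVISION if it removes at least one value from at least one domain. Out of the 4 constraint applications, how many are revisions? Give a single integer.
Answer: 2

Derivation:
Constraint 1 (Z < V) on D(Z)={2,3,5,7} D(V)={2,3,4,5,7}: Z {2,3,5,7}->{2,3,5}; V {2,3,4,5,7}->{3,4,5,7} => REVISION
Constraint 2 (U != Z) on D(U)={2,3,4,7} D(Z)={2,3,5}: no change => not a revision
Constraint 3 (Z + V = U) on D(Z)={2,3,5} D(V)={3,4,5,7} D(U)={2,3,4,7}: Z {2,3,5}->{2,3}; V {3,4,5,7}->{4,5}; U {2,3,4,7}->{7} => REVISION
Constraint 4 (V != U) on D(V)={4,5} D(U)={7}: no change => not a revision
Total revisions = 2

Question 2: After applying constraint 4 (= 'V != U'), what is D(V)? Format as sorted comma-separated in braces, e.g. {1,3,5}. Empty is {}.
Answer: {4,5}

Derivation:
Constraint 1 (Z < V) on D(Z)={2,3,5,7} D(V)={2,3,4,5,7}: Z {2,3,5,7}->{2,3,5}; V {2,3,4,5,7}->{3,4,5,7}
Constraint 2 (U != Z) on D(U)={2,3,4,7} D(Z)={2,3,5}: no change
Constraint 3 (Z + V = U) on D(Z)={2,3,5} D(V)={3,4,5,7} D(U)={2,3,4,7}: Z {2,3,5}->{2,3}; V {3,4,5,7}->{4,5}; U {2,3,4,7}->{7}
Constraint 4 (V != U) on D(V)={4,5} D(U)={7}: no change
So after constraint 4: D(V) = {4,5}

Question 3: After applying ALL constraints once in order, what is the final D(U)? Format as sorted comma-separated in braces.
Constraint 1 (Z < V) on D(Z)={2,3,5,7} D(V)={2,3,4,5,7}: Z {2,3,5,7}->{2,3,5}; V {2,3,4,5,7}->{3,4,5,7}
Constraint 2 (U != Z) on D(U)={2,3,4,7} D(Z)={2,3,5}: no change
Constraint 3 (Z + V = U) on D(Z)={2,3,5} D(V)={3,4,5,7} D(U)={2,3,4,7}: Z {2,3,5}->{2,3}; V {3,4,5,7}->{4,5}; U {2,3,4,7}->{7}
Constraint 4 (V != U) on D(V)={4,5} D(U)={7}: no change
So after all 4 constraints: D(U) = {7}

Answer: {7}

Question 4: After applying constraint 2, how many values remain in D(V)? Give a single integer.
Constraint 1 (Z < V) on D(Z)={2,3,5,7} D(V)={2,3,4,5,7}: Z {2,3,5,7}->{2,3,5}; V {2,3,4,5,7}->{3,4,5,7}
Constraint 2 (U != Z) on D(U)={2,3,4,7} D(Z)={2,3,5}: no change
So after constraint 2: D(V)={3,4,5,7}, size = 4

Answer: 4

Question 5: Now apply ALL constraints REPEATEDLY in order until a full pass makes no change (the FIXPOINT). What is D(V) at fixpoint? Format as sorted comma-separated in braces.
Answer: {4,5}

Derivation:
pass 0 (initial): D(V)={2,3,4,5,7}
pass 1: U {2,3,4,7}->{7}; V {2,3,4,5,7}->{4,5}; Z {2,3,5,7}->{2,3}
pass 2: no change
Fixpoint after 2 passes: D(V) = {4,5}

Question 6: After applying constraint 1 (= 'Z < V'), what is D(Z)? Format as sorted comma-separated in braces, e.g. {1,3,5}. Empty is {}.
Answer: {2,3,5}

Derivation:
Constraint 1 (Z < V) on D(Z)={2,3,5,7} D(V)={2,3,4,5,7}: Z {2,3,5,7}->{2,3,5}; V {2,3,4,5,7}->{3,4,5,7}
So after constraint 1: D(Z) = {2,3,5}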